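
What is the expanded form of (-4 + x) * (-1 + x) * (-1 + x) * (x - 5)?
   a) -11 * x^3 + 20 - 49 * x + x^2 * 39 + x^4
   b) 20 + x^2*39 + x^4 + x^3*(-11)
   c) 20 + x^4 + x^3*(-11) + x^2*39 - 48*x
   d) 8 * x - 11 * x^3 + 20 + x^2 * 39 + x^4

Expanding (-4 + x) * (-1 + x) * (-1 + x) * (x - 5):
= -11 * x^3 + 20 - 49 * x + x^2 * 39 + x^4
a) -11 * x^3 + 20 - 49 * x + x^2 * 39 + x^4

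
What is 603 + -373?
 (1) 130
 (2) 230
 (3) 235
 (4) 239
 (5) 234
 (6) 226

603 + -373 = 230
2) 230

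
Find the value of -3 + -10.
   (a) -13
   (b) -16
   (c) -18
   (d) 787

-3 + -10 = -13
a) -13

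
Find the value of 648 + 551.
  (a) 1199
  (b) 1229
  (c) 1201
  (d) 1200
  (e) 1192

648 + 551 = 1199
a) 1199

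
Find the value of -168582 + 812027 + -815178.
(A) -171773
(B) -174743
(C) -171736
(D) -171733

First: -168582 + 812027 = 643445
Then: 643445 + -815178 = -171733
D) -171733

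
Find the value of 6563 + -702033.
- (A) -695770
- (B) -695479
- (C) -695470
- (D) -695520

6563 + -702033 = -695470
C) -695470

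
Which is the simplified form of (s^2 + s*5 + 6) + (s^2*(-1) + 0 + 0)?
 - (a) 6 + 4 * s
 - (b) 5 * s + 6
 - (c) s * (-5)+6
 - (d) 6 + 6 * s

Adding the polynomials and combining like terms:
(s^2 + s*5 + 6) + (s^2*(-1) + 0 + 0)
= 5 * s + 6
b) 5 * s + 6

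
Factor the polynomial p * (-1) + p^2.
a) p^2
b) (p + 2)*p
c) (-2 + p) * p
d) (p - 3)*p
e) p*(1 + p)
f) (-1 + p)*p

We need to factor p * (-1) + p^2.
The factored form is (-1 + p)*p.
f) (-1 + p)*p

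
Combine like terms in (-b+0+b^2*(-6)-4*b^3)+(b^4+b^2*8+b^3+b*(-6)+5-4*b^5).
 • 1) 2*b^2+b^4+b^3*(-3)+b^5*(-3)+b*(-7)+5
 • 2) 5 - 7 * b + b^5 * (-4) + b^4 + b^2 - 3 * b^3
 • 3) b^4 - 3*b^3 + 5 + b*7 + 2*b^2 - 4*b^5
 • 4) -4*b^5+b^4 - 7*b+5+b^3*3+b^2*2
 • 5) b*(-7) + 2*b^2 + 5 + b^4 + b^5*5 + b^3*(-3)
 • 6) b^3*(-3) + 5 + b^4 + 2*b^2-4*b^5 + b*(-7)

Adding the polynomials and combining like terms:
(-b + 0 + b^2*(-6) - 4*b^3) + (b^4 + b^2*8 + b^3 + b*(-6) + 5 - 4*b^5)
= b^3*(-3) + 5 + b^4 + 2*b^2-4*b^5 + b*(-7)
6) b^3*(-3) + 5 + b^4 + 2*b^2-4*b^5 + b*(-7)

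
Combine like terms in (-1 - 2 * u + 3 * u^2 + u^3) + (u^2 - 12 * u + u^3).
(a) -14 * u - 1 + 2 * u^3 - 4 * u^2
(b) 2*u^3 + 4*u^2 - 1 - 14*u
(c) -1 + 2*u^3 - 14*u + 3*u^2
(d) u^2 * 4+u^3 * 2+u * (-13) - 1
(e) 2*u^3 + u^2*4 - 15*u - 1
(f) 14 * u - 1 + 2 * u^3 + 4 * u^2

Adding the polynomials and combining like terms:
(-1 - 2*u + 3*u^2 + u^3) + (u^2 - 12*u + u^3)
= 2*u^3 + 4*u^2 - 1 - 14*u
b) 2*u^3 + 4*u^2 - 1 - 14*u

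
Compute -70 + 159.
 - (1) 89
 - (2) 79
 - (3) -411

-70 + 159 = 89
1) 89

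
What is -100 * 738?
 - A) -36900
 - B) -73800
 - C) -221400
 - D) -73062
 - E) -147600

-100 * 738 = -73800
B) -73800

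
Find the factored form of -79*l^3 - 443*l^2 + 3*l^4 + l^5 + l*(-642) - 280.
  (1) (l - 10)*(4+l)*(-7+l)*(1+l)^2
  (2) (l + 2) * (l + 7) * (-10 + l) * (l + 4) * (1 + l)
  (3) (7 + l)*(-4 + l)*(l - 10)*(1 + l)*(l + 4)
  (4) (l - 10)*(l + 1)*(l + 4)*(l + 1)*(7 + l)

We need to factor -79*l^3 - 443*l^2 + 3*l^4 + l^5 + l*(-642) - 280.
The factored form is (l - 10)*(l + 1)*(l + 4)*(l + 1)*(7 + l).
4) (l - 10)*(l + 1)*(l + 4)*(l + 1)*(7 + l)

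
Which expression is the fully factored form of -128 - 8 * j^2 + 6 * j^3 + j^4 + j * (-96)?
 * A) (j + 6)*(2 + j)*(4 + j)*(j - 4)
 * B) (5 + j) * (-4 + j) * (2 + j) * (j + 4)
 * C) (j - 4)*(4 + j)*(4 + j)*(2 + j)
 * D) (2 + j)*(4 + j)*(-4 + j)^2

We need to factor -128 - 8 * j^2 + 6 * j^3 + j^4 + j * (-96).
The factored form is (j - 4)*(4 + j)*(4 + j)*(2 + j).
C) (j - 4)*(4 + j)*(4 + j)*(2 + j)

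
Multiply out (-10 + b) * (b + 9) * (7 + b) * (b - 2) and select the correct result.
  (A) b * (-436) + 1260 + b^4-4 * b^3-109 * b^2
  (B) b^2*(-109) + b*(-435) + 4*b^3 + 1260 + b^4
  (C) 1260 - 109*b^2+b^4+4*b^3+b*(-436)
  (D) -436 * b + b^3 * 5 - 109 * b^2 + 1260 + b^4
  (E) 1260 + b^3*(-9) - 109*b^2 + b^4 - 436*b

Expanding (-10 + b) * (b + 9) * (7 + b) * (b - 2):
= 1260 - 109*b^2+b^4+4*b^3+b*(-436)
C) 1260 - 109*b^2+b^4+4*b^3+b*(-436)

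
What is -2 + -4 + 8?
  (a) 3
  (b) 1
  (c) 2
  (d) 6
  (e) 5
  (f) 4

First: -2 + -4 = -6
Then: -6 + 8 = 2
c) 2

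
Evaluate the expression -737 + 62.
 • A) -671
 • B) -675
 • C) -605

-737 + 62 = -675
B) -675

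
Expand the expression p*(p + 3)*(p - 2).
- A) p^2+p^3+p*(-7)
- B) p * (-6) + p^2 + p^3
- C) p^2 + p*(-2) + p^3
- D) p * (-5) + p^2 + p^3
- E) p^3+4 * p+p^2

Expanding p*(p + 3)*(p - 2):
= p * (-6) + p^2 + p^3
B) p * (-6) + p^2 + p^3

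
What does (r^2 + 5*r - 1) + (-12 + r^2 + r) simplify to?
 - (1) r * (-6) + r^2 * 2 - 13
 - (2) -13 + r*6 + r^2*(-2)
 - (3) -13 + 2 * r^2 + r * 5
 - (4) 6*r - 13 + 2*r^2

Adding the polynomials and combining like terms:
(r^2 + 5*r - 1) + (-12 + r^2 + r)
= 6*r - 13 + 2*r^2
4) 6*r - 13 + 2*r^2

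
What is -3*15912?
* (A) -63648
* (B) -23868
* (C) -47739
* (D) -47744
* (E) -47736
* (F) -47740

-3 * 15912 = -47736
E) -47736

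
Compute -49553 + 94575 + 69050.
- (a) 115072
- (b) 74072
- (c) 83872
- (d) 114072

First: -49553 + 94575 = 45022
Then: 45022 + 69050 = 114072
d) 114072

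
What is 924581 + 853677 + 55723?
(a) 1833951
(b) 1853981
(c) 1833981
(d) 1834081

First: 924581 + 853677 = 1778258
Then: 1778258 + 55723 = 1833981
c) 1833981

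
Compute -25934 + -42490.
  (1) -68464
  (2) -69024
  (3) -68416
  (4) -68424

-25934 + -42490 = -68424
4) -68424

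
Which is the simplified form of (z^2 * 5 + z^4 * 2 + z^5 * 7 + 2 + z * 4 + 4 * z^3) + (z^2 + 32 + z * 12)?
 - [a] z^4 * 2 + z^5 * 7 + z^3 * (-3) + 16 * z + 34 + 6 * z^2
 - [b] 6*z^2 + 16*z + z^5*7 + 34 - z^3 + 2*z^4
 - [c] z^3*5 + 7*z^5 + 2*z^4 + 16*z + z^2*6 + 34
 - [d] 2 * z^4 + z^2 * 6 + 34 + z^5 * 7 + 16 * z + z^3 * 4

Adding the polynomials and combining like terms:
(z^2*5 + z^4*2 + z^5*7 + 2 + z*4 + 4*z^3) + (z^2 + 32 + z*12)
= 2 * z^4 + z^2 * 6 + 34 + z^5 * 7 + 16 * z + z^3 * 4
d) 2 * z^4 + z^2 * 6 + 34 + z^5 * 7 + 16 * z + z^3 * 4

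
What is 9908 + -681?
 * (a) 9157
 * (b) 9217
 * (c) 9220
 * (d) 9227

9908 + -681 = 9227
d) 9227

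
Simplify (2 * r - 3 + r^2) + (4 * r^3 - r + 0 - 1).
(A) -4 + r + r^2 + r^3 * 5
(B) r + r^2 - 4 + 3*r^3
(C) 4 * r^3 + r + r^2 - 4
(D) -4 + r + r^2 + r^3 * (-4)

Adding the polynomials and combining like terms:
(2*r - 3 + r^2) + (4*r^3 - r + 0 - 1)
= 4 * r^3 + r + r^2 - 4
C) 4 * r^3 + r + r^2 - 4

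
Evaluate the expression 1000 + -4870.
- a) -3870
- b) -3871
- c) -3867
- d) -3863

1000 + -4870 = -3870
a) -3870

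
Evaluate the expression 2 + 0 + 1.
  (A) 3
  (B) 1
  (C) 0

First: 2 + 0 = 2
Then: 2 + 1 = 3
A) 3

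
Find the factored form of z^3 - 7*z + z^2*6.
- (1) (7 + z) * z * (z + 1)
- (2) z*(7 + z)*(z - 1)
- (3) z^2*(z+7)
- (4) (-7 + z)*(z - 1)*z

We need to factor z^3 - 7*z + z^2*6.
The factored form is z*(7 + z)*(z - 1).
2) z*(7 + z)*(z - 1)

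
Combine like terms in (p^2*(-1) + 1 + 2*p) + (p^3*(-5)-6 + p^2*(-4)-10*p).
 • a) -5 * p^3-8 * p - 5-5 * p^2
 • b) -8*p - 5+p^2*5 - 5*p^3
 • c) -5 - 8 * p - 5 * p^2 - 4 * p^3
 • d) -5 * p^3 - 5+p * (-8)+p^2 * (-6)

Adding the polynomials and combining like terms:
(p^2*(-1) + 1 + 2*p) + (p^3*(-5) - 6 + p^2*(-4) - 10*p)
= -5 * p^3-8 * p - 5-5 * p^2
a) -5 * p^3-8 * p - 5-5 * p^2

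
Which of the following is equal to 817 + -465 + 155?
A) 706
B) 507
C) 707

First: 817 + -465 = 352
Then: 352 + 155 = 507
B) 507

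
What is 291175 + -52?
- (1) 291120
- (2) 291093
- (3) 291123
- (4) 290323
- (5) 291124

291175 + -52 = 291123
3) 291123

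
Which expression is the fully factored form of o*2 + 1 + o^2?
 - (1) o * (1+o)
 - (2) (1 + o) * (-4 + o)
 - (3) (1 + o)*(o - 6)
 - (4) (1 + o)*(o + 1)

We need to factor o*2 + 1 + o^2.
The factored form is (1 + o)*(o + 1).
4) (1 + o)*(o + 1)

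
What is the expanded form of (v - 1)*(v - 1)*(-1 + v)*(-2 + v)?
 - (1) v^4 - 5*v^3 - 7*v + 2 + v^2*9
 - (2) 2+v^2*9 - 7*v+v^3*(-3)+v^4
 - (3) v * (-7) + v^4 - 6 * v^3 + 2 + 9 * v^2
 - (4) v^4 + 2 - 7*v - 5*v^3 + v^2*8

Expanding (v - 1)*(v - 1)*(-1 + v)*(-2 + v):
= v^4 - 5*v^3 - 7*v + 2 + v^2*9
1) v^4 - 5*v^3 - 7*v + 2 + v^2*9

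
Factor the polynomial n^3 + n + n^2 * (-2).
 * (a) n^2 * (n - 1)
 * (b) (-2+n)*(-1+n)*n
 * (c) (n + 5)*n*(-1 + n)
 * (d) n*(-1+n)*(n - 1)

We need to factor n^3 + n + n^2 * (-2).
The factored form is n*(-1+n)*(n - 1).
d) n*(-1+n)*(n - 1)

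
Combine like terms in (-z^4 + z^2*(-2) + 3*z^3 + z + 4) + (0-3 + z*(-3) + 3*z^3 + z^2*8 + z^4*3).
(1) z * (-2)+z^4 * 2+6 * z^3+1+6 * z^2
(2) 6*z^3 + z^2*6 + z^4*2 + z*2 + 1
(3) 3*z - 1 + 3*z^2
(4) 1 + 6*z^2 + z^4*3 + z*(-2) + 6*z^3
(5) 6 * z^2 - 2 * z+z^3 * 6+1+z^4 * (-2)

Adding the polynomials and combining like terms:
(-z^4 + z^2*(-2) + 3*z^3 + z + 4) + (0 - 3 + z*(-3) + 3*z^3 + z^2*8 + z^4*3)
= z * (-2)+z^4 * 2+6 * z^3+1+6 * z^2
1) z * (-2)+z^4 * 2+6 * z^3+1+6 * z^2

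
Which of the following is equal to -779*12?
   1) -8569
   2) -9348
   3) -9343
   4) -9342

-779 * 12 = -9348
2) -9348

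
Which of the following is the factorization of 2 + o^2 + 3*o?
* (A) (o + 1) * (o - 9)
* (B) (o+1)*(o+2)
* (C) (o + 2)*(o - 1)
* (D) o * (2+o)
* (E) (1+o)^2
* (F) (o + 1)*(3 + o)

We need to factor 2 + o^2 + 3*o.
The factored form is (o+1)*(o+2).
B) (o+1)*(o+2)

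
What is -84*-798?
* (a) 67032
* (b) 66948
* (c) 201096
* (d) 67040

-84 * -798 = 67032
a) 67032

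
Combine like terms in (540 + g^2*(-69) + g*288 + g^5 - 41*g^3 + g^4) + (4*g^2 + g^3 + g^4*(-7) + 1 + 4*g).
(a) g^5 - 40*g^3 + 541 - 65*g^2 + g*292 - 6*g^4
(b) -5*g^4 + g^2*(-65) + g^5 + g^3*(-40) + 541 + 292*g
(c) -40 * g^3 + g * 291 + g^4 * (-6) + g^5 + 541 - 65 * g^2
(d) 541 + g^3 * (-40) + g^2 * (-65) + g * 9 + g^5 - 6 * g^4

Adding the polynomials and combining like terms:
(540 + g^2*(-69) + g*288 + g^5 - 41*g^3 + g^4) + (4*g^2 + g^3 + g^4*(-7) + 1 + 4*g)
= g^5 - 40*g^3 + 541 - 65*g^2 + g*292 - 6*g^4
a) g^5 - 40*g^3 + 541 - 65*g^2 + g*292 - 6*g^4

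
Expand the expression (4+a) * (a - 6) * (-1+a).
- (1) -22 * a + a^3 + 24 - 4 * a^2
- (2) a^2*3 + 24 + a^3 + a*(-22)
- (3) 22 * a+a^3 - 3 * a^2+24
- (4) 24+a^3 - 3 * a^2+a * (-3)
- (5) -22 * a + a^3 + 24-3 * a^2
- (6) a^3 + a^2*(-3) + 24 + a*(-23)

Expanding (4+a) * (a - 6) * (-1+a):
= -22 * a + a^3 + 24-3 * a^2
5) -22 * a + a^3 + 24-3 * a^2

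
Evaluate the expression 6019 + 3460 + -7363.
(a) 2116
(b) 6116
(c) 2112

First: 6019 + 3460 = 9479
Then: 9479 + -7363 = 2116
a) 2116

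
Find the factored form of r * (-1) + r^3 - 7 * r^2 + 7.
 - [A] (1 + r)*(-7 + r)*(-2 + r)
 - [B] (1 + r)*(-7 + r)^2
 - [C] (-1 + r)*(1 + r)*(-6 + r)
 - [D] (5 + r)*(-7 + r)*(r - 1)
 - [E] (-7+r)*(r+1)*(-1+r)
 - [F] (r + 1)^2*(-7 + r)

We need to factor r * (-1) + r^3 - 7 * r^2 + 7.
The factored form is (-7+r)*(r+1)*(-1+r).
E) (-7+r)*(r+1)*(-1+r)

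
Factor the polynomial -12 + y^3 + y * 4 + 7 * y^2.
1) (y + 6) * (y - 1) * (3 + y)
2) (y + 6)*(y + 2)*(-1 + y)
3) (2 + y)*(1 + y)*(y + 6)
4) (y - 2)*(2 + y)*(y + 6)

We need to factor -12 + y^3 + y * 4 + 7 * y^2.
The factored form is (y + 6)*(y + 2)*(-1 + y).
2) (y + 6)*(y + 2)*(-1 + y)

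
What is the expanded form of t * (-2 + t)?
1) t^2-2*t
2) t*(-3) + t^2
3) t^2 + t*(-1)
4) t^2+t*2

Expanding t * (-2 + t):
= t^2-2*t
1) t^2-2*t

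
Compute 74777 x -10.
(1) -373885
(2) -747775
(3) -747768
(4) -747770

74777 * -10 = -747770
4) -747770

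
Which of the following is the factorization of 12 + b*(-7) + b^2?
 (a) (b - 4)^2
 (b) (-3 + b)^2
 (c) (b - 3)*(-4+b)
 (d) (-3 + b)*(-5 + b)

We need to factor 12 + b*(-7) + b^2.
The factored form is (b - 3)*(-4+b).
c) (b - 3)*(-4+b)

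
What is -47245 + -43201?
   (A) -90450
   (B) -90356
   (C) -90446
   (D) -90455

-47245 + -43201 = -90446
C) -90446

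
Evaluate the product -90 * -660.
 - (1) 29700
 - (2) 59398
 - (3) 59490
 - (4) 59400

-90 * -660 = 59400
4) 59400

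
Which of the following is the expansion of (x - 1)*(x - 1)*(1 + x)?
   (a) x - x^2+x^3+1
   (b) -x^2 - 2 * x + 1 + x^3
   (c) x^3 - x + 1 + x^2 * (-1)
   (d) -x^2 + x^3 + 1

Expanding (x - 1)*(x - 1)*(1 + x):
= x^3 - x + 1 + x^2 * (-1)
c) x^3 - x + 1 + x^2 * (-1)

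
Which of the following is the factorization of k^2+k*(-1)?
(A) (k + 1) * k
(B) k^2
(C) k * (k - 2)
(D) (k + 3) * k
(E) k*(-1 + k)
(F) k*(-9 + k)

We need to factor k^2+k*(-1).
The factored form is k*(-1 + k).
E) k*(-1 + k)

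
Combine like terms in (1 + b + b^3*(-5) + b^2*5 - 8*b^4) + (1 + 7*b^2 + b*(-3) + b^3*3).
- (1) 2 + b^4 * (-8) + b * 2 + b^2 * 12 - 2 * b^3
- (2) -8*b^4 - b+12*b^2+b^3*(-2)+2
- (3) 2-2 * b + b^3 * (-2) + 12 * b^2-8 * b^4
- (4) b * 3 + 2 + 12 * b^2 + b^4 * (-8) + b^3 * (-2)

Adding the polynomials and combining like terms:
(1 + b + b^3*(-5) + b^2*5 - 8*b^4) + (1 + 7*b^2 + b*(-3) + b^3*3)
= 2-2 * b + b^3 * (-2) + 12 * b^2-8 * b^4
3) 2-2 * b + b^3 * (-2) + 12 * b^2-8 * b^4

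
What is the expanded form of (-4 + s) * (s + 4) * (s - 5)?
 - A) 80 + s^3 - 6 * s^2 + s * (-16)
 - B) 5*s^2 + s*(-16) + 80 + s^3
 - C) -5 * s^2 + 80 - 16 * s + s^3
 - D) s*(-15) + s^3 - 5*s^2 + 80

Expanding (-4 + s) * (s + 4) * (s - 5):
= -5 * s^2 + 80 - 16 * s + s^3
C) -5 * s^2 + 80 - 16 * s + s^3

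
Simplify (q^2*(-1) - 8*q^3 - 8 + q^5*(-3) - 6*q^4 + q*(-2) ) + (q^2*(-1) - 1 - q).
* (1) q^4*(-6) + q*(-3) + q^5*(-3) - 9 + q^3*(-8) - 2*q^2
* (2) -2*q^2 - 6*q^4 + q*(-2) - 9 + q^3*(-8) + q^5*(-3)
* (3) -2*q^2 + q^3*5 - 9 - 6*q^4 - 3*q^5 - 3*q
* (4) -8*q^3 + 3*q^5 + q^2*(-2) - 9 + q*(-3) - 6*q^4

Adding the polynomials and combining like terms:
(q^2*(-1) - 8*q^3 - 8 + q^5*(-3) - 6*q^4 + q*(-2)) + (q^2*(-1) - 1 - q)
= q^4*(-6) + q*(-3) + q^5*(-3) - 9 + q^3*(-8) - 2*q^2
1) q^4*(-6) + q*(-3) + q^5*(-3) - 9 + q^3*(-8) - 2*q^2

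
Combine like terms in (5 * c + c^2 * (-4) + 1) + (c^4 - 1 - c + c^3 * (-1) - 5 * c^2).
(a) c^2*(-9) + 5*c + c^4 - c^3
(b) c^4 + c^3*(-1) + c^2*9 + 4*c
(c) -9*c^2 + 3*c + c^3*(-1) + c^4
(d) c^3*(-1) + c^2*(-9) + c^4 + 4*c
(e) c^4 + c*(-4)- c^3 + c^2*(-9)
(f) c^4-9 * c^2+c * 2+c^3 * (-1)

Adding the polynomials and combining like terms:
(5*c + c^2*(-4) + 1) + (c^4 - 1 - c + c^3*(-1) - 5*c^2)
= c^3*(-1) + c^2*(-9) + c^4 + 4*c
d) c^3*(-1) + c^2*(-9) + c^4 + 4*c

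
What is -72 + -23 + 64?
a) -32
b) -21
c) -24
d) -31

First: -72 + -23 = -95
Then: -95 + 64 = -31
d) -31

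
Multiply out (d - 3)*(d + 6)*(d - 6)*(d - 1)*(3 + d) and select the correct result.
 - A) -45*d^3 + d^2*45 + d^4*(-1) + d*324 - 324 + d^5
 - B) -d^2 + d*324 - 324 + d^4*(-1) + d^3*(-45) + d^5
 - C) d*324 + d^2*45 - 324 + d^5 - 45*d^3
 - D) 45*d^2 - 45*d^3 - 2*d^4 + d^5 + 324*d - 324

Expanding (d - 3)*(d + 6)*(d - 6)*(d - 1)*(3 + d):
= -45*d^3 + d^2*45 + d^4*(-1) + d*324 - 324 + d^5
A) -45*d^3 + d^2*45 + d^4*(-1) + d*324 - 324 + d^5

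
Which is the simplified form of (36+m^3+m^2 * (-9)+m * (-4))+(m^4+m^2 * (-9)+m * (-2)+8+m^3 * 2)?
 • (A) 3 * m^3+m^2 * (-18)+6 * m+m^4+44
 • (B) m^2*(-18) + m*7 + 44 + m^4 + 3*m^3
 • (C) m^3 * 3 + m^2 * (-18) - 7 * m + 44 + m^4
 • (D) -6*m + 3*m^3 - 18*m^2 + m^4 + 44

Adding the polynomials and combining like terms:
(36 + m^3 + m^2*(-9) + m*(-4)) + (m^4 + m^2*(-9) + m*(-2) + 8 + m^3*2)
= -6*m + 3*m^3 - 18*m^2 + m^4 + 44
D) -6*m + 3*m^3 - 18*m^2 + m^4 + 44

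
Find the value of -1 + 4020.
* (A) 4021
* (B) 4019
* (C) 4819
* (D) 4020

-1 + 4020 = 4019
B) 4019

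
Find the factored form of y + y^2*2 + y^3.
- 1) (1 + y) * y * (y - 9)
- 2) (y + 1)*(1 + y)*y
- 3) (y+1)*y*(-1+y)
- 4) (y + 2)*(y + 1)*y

We need to factor y + y^2*2 + y^3.
The factored form is (y + 1)*(1 + y)*y.
2) (y + 1)*(1 + y)*y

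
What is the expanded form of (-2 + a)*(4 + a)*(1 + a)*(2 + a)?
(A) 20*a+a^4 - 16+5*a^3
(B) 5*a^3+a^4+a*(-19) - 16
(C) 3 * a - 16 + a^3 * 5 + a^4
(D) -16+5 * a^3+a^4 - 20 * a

Expanding (-2 + a)*(4 + a)*(1 + a)*(2 + a):
= -16+5 * a^3+a^4 - 20 * a
D) -16+5 * a^3+a^4 - 20 * a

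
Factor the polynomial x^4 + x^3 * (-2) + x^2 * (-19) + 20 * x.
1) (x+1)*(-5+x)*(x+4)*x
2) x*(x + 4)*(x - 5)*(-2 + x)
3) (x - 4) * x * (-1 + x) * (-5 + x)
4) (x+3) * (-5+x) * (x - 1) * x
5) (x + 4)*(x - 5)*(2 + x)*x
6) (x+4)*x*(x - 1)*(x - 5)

We need to factor x^4 + x^3 * (-2) + x^2 * (-19) + 20 * x.
The factored form is (x+4)*x*(x - 1)*(x - 5).
6) (x+4)*x*(x - 1)*(x - 5)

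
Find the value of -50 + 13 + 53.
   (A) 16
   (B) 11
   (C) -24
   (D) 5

First: -50 + 13 = -37
Then: -37 + 53 = 16
A) 16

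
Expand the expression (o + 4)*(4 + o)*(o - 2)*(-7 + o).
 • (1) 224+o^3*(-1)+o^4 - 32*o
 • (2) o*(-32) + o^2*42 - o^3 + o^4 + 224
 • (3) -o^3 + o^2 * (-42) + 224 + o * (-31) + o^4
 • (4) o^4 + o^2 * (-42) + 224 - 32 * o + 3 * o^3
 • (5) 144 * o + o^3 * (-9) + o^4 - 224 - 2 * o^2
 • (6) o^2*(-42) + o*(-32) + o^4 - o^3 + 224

Expanding (o + 4)*(4 + o)*(o - 2)*(-7 + o):
= o^2*(-42) + o*(-32) + o^4 - o^3 + 224
6) o^2*(-42) + o*(-32) + o^4 - o^3 + 224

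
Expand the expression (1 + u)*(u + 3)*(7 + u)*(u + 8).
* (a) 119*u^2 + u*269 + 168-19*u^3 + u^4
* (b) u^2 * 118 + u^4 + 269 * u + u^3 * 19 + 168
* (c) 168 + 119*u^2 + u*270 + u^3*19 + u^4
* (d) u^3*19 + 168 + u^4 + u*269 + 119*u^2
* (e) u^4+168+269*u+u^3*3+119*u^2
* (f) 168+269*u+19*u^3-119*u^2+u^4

Expanding (1 + u)*(u + 3)*(7 + u)*(u + 8):
= u^3*19 + 168 + u^4 + u*269 + 119*u^2
d) u^3*19 + 168 + u^4 + u*269 + 119*u^2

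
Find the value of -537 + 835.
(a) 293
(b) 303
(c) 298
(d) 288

-537 + 835 = 298
c) 298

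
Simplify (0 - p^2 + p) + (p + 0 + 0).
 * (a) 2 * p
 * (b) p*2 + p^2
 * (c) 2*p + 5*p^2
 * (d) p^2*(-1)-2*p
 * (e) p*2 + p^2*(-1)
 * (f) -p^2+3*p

Adding the polynomials and combining like terms:
(0 - p^2 + p) + (p + 0 + 0)
= p*2 + p^2*(-1)
e) p*2 + p^2*(-1)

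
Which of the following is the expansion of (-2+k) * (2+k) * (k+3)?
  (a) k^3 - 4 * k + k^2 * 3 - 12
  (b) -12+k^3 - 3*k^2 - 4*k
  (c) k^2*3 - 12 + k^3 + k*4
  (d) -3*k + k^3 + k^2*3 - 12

Expanding (-2+k) * (2+k) * (k+3):
= k^3 - 4 * k + k^2 * 3 - 12
a) k^3 - 4 * k + k^2 * 3 - 12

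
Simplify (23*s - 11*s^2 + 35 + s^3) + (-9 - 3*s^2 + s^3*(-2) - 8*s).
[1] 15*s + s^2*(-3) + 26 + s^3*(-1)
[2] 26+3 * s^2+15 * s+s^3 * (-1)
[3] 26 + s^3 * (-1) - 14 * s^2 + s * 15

Adding the polynomials and combining like terms:
(23*s - 11*s^2 + 35 + s^3) + (-9 - 3*s^2 + s^3*(-2) - 8*s)
= 26 + s^3 * (-1) - 14 * s^2 + s * 15
3) 26 + s^3 * (-1) - 14 * s^2 + s * 15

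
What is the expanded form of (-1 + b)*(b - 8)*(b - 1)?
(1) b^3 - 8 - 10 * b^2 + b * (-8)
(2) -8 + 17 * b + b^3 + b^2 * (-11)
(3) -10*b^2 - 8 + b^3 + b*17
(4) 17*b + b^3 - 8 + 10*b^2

Expanding (-1 + b)*(b - 8)*(b - 1):
= -10*b^2 - 8 + b^3 + b*17
3) -10*b^2 - 8 + b^3 + b*17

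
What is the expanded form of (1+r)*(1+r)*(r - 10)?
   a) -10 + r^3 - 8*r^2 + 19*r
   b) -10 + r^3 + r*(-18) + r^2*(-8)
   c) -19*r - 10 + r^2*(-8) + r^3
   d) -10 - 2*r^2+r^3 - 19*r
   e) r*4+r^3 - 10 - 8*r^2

Expanding (1+r)*(1+r)*(r - 10):
= -19*r - 10 + r^2*(-8) + r^3
c) -19*r - 10 + r^2*(-8) + r^3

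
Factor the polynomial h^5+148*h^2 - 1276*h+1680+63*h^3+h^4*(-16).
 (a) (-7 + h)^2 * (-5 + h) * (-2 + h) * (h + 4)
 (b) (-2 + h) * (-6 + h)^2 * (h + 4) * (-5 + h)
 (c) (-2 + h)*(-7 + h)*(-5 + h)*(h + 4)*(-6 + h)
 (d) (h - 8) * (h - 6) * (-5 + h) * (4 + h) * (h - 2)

We need to factor h^5+148*h^2 - 1276*h+1680+63*h^3+h^4*(-16).
The factored form is (-2 + h)*(-7 + h)*(-5 + h)*(h + 4)*(-6 + h).
c) (-2 + h)*(-7 + h)*(-5 + h)*(h + 4)*(-6 + h)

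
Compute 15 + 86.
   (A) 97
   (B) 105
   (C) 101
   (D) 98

15 + 86 = 101
C) 101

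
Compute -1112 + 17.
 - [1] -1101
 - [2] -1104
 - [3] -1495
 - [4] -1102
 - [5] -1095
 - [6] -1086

-1112 + 17 = -1095
5) -1095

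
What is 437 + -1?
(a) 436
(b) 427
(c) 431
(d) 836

437 + -1 = 436
a) 436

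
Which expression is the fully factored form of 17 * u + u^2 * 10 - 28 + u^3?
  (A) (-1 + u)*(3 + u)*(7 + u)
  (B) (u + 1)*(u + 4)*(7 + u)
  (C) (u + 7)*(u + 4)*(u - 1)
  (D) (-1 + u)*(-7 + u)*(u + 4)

We need to factor 17 * u + u^2 * 10 - 28 + u^3.
The factored form is (u + 7)*(u + 4)*(u - 1).
C) (u + 7)*(u + 4)*(u - 1)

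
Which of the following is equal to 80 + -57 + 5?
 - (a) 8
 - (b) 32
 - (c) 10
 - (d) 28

First: 80 + -57 = 23
Then: 23 + 5 = 28
d) 28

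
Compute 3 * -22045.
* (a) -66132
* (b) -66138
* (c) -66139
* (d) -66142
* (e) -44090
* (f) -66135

3 * -22045 = -66135
f) -66135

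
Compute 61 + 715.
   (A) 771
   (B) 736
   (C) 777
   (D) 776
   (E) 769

61 + 715 = 776
D) 776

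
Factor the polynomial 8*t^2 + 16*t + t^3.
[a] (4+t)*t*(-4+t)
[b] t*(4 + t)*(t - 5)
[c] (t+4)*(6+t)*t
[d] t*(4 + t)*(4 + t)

We need to factor 8*t^2 + 16*t + t^3.
The factored form is t*(4 + t)*(4 + t).
d) t*(4 + t)*(4 + t)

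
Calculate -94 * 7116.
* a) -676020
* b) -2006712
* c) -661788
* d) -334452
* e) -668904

-94 * 7116 = -668904
e) -668904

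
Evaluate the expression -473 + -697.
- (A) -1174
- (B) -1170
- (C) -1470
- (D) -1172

-473 + -697 = -1170
B) -1170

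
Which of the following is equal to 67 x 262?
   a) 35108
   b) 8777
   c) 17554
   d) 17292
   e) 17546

67 * 262 = 17554
c) 17554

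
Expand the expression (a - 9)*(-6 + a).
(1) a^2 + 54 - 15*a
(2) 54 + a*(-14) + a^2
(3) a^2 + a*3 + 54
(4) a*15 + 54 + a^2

Expanding (a - 9)*(-6 + a):
= a^2 + 54 - 15*a
1) a^2 + 54 - 15*a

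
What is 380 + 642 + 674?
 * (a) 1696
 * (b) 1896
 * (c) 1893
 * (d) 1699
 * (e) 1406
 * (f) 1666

First: 380 + 642 = 1022
Then: 1022 + 674 = 1696
a) 1696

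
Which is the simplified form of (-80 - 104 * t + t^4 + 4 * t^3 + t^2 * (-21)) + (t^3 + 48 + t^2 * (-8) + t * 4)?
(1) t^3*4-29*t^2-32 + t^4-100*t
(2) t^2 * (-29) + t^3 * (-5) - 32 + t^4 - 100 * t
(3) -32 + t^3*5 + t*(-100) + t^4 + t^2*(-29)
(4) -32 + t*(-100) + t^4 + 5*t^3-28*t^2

Adding the polynomials and combining like terms:
(-80 - 104*t + t^4 + 4*t^3 + t^2*(-21)) + (t^3 + 48 + t^2*(-8) + t*4)
= -32 + t^3*5 + t*(-100) + t^4 + t^2*(-29)
3) -32 + t^3*5 + t*(-100) + t^4 + t^2*(-29)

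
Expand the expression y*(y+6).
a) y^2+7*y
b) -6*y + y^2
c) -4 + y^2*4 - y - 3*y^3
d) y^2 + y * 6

Expanding y*(y+6):
= y^2 + y * 6
d) y^2 + y * 6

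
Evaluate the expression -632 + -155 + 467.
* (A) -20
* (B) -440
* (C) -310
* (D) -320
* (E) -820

First: -632 + -155 = -787
Then: -787 + 467 = -320
D) -320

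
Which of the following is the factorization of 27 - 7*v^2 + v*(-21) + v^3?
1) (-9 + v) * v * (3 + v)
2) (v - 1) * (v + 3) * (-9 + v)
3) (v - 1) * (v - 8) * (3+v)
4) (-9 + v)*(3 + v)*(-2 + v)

We need to factor 27 - 7*v^2 + v*(-21) + v^3.
The factored form is (v - 1) * (v + 3) * (-9 + v).
2) (v - 1) * (v + 3) * (-9 + v)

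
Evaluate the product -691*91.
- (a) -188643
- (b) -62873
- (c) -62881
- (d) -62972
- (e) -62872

-691 * 91 = -62881
c) -62881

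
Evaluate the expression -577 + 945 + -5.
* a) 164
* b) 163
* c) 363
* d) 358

First: -577 + 945 = 368
Then: 368 + -5 = 363
c) 363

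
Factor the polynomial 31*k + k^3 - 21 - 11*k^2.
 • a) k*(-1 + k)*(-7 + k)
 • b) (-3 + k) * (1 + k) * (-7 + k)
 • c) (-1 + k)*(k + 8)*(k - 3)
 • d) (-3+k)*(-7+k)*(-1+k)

We need to factor 31*k + k^3 - 21 - 11*k^2.
The factored form is (-3+k)*(-7+k)*(-1+k).
d) (-3+k)*(-7+k)*(-1+k)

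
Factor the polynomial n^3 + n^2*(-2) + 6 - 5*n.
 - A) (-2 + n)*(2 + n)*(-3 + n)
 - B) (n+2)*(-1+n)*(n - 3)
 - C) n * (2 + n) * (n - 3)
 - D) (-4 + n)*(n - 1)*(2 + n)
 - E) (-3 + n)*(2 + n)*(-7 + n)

We need to factor n^3 + n^2*(-2) + 6 - 5*n.
The factored form is (n+2)*(-1+n)*(n - 3).
B) (n+2)*(-1+n)*(n - 3)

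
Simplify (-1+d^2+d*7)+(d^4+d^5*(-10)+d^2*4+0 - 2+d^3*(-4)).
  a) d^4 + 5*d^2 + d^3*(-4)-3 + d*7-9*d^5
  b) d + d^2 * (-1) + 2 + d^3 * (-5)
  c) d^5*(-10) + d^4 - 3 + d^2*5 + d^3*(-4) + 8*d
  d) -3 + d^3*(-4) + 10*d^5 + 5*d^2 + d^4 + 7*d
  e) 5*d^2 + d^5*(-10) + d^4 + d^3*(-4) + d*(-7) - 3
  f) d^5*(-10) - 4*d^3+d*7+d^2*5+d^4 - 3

Adding the polynomials and combining like terms:
(-1 + d^2 + d*7) + (d^4 + d^5*(-10) + d^2*4 + 0 - 2 + d^3*(-4))
= d^5*(-10) - 4*d^3+d*7+d^2*5+d^4 - 3
f) d^5*(-10) - 4*d^3+d*7+d^2*5+d^4 - 3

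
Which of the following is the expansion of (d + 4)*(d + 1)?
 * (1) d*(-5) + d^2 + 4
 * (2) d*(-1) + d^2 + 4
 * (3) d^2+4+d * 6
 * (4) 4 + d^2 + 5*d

Expanding (d + 4)*(d + 1):
= 4 + d^2 + 5*d
4) 4 + d^2 + 5*d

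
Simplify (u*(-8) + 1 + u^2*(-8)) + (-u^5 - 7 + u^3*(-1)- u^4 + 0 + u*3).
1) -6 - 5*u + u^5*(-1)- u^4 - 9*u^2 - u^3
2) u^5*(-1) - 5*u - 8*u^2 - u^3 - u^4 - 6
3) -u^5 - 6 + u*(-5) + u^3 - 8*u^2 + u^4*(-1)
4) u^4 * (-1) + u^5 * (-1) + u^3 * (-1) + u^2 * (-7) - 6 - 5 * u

Adding the polynomials and combining like terms:
(u*(-8) + 1 + u^2*(-8)) + (-u^5 - 7 + u^3*(-1) - u^4 + 0 + u*3)
= u^5*(-1) - 5*u - 8*u^2 - u^3 - u^4 - 6
2) u^5*(-1) - 5*u - 8*u^2 - u^3 - u^4 - 6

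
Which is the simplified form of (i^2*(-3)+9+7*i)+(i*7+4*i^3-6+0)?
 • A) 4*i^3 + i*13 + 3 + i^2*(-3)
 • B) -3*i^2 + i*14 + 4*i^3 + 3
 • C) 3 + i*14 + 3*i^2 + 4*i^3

Adding the polynomials and combining like terms:
(i^2*(-3) + 9 + 7*i) + (i*7 + 4*i^3 - 6 + 0)
= -3*i^2 + i*14 + 4*i^3 + 3
B) -3*i^2 + i*14 + 4*i^3 + 3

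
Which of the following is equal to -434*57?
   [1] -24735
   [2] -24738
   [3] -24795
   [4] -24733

-434 * 57 = -24738
2) -24738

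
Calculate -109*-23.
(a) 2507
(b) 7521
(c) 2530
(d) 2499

-109 * -23 = 2507
a) 2507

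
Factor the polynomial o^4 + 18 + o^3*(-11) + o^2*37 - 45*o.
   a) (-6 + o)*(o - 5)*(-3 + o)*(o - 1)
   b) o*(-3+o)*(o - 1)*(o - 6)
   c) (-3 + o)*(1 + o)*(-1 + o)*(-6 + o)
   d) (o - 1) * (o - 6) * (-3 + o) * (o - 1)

We need to factor o^4 + 18 + o^3*(-11) + o^2*37 - 45*o.
The factored form is (o - 1) * (o - 6) * (-3 + o) * (o - 1).
d) (o - 1) * (o - 6) * (-3 + o) * (o - 1)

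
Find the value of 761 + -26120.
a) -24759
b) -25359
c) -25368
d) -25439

761 + -26120 = -25359
b) -25359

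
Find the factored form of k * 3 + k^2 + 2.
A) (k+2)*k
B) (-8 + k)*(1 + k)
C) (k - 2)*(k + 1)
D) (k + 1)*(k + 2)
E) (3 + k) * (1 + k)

We need to factor k * 3 + k^2 + 2.
The factored form is (k + 1)*(k + 2).
D) (k + 1)*(k + 2)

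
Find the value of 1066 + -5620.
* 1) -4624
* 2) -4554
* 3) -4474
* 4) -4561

1066 + -5620 = -4554
2) -4554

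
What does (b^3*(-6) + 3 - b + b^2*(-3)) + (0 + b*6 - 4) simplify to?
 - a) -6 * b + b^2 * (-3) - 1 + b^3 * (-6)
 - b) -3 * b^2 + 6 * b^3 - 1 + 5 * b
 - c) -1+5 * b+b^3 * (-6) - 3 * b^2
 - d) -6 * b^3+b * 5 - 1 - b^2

Adding the polynomials and combining like terms:
(b^3*(-6) + 3 - b + b^2*(-3)) + (0 + b*6 - 4)
= -1+5 * b+b^3 * (-6) - 3 * b^2
c) -1+5 * b+b^3 * (-6) - 3 * b^2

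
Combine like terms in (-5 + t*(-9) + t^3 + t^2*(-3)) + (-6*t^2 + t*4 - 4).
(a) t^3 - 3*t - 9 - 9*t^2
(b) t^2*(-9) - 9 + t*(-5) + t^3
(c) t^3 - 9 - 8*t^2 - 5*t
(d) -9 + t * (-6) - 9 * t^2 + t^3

Adding the polynomials and combining like terms:
(-5 + t*(-9) + t^3 + t^2*(-3)) + (-6*t^2 + t*4 - 4)
= t^2*(-9) - 9 + t*(-5) + t^3
b) t^2*(-9) - 9 + t*(-5) + t^3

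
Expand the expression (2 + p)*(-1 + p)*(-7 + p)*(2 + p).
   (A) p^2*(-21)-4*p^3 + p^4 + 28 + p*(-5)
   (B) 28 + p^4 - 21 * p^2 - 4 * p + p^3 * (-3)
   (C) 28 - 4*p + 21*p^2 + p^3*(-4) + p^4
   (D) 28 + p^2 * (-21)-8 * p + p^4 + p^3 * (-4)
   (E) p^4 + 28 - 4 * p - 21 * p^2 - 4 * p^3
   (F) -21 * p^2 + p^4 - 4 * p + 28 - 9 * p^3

Expanding (2 + p)*(-1 + p)*(-7 + p)*(2 + p):
= p^4 + 28 - 4 * p - 21 * p^2 - 4 * p^3
E) p^4 + 28 - 4 * p - 21 * p^2 - 4 * p^3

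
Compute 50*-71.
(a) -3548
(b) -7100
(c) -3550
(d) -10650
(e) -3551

50 * -71 = -3550
c) -3550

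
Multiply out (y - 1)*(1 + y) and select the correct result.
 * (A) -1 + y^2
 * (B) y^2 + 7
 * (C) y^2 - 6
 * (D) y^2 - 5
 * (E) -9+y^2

Expanding (y - 1)*(1 + y):
= -1 + y^2
A) -1 + y^2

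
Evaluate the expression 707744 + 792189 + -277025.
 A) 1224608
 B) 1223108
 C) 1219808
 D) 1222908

First: 707744 + 792189 = 1499933
Then: 1499933 + -277025 = 1222908
D) 1222908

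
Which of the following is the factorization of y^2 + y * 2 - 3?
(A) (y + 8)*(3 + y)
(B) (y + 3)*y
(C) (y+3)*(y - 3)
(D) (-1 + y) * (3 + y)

We need to factor y^2 + y * 2 - 3.
The factored form is (-1 + y) * (3 + y).
D) (-1 + y) * (3 + y)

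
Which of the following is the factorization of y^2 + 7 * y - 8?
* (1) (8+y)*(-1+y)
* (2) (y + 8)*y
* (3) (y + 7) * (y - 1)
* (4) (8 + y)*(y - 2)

We need to factor y^2 + 7 * y - 8.
The factored form is (8+y)*(-1+y).
1) (8+y)*(-1+y)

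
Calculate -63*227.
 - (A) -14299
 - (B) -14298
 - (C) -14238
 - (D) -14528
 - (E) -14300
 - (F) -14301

-63 * 227 = -14301
F) -14301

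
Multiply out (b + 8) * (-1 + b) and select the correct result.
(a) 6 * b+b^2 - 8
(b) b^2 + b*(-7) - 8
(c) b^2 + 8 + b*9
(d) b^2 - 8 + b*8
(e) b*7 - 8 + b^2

Expanding (b + 8) * (-1 + b):
= b*7 - 8 + b^2
e) b*7 - 8 + b^2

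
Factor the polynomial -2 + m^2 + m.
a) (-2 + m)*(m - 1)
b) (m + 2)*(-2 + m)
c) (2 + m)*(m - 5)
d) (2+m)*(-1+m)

We need to factor -2 + m^2 + m.
The factored form is (2+m)*(-1+m).
d) (2+m)*(-1+m)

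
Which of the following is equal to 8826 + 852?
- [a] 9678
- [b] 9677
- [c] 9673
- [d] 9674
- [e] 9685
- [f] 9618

8826 + 852 = 9678
a) 9678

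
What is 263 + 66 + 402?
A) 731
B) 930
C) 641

First: 263 + 66 = 329
Then: 329 + 402 = 731
A) 731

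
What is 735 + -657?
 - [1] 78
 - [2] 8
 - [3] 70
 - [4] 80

735 + -657 = 78
1) 78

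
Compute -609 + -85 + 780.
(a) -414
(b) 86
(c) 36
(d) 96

First: -609 + -85 = -694
Then: -694 + 780 = 86
b) 86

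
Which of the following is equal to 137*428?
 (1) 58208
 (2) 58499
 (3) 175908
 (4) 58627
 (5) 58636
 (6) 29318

137 * 428 = 58636
5) 58636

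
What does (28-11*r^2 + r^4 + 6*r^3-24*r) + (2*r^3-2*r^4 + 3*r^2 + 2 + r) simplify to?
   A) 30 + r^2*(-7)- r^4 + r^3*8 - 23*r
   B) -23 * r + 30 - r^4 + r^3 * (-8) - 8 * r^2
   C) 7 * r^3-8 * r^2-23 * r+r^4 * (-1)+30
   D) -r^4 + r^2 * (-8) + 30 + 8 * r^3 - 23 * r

Adding the polynomials and combining like terms:
(28 - 11*r^2 + r^4 + 6*r^3 - 24*r) + (2*r^3 - 2*r^4 + 3*r^2 + 2 + r)
= -r^4 + r^2 * (-8) + 30 + 8 * r^3 - 23 * r
D) -r^4 + r^2 * (-8) + 30 + 8 * r^3 - 23 * r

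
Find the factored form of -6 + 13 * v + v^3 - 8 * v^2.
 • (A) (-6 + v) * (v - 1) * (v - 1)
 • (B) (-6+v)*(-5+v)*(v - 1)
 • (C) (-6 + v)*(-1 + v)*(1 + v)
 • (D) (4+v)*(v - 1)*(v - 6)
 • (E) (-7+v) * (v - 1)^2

We need to factor -6 + 13 * v + v^3 - 8 * v^2.
The factored form is (-6 + v) * (v - 1) * (v - 1).
A) (-6 + v) * (v - 1) * (v - 1)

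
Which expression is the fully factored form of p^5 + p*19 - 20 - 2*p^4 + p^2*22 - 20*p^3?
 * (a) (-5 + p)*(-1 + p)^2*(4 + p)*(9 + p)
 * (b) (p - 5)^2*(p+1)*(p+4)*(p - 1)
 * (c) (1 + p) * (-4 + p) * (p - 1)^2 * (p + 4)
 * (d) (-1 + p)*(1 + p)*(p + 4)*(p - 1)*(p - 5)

We need to factor p^5 + p*19 - 20 - 2*p^4 + p^2*22 - 20*p^3.
The factored form is (-1 + p)*(1 + p)*(p + 4)*(p - 1)*(p - 5).
d) (-1 + p)*(1 + p)*(p + 4)*(p - 1)*(p - 5)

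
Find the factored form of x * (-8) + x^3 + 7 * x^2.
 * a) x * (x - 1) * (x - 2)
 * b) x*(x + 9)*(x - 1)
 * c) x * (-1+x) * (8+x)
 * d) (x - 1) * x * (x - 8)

We need to factor x * (-8) + x^3 + 7 * x^2.
The factored form is x * (-1+x) * (8+x).
c) x * (-1+x) * (8+x)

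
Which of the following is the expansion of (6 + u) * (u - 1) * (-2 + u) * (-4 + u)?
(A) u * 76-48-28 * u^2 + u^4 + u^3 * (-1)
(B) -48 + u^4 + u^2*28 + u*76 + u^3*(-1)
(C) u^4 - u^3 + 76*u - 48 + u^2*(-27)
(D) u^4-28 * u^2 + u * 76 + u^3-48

Expanding (6 + u) * (u - 1) * (-2 + u) * (-4 + u):
= u * 76-48-28 * u^2 + u^4 + u^3 * (-1)
A) u * 76-48-28 * u^2 + u^4 + u^3 * (-1)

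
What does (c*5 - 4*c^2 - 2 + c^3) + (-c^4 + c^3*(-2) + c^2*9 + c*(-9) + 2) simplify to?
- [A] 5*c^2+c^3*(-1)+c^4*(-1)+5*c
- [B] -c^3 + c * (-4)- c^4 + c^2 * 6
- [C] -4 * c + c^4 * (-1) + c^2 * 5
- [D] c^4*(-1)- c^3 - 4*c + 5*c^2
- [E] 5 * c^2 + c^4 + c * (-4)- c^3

Adding the polynomials and combining like terms:
(c*5 - 4*c^2 - 2 + c^3) + (-c^4 + c^3*(-2) + c^2*9 + c*(-9) + 2)
= c^4*(-1)- c^3 - 4*c + 5*c^2
D) c^4*(-1)- c^3 - 4*c + 5*c^2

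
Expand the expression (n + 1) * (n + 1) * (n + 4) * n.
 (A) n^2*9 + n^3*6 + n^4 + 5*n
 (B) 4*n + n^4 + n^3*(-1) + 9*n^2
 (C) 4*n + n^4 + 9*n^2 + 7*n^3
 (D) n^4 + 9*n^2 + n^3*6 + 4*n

Expanding (n + 1) * (n + 1) * (n + 4) * n:
= n^4 + 9*n^2 + n^3*6 + 4*n
D) n^4 + 9*n^2 + n^3*6 + 4*n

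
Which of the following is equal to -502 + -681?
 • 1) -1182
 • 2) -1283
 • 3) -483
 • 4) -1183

-502 + -681 = -1183
4) -1183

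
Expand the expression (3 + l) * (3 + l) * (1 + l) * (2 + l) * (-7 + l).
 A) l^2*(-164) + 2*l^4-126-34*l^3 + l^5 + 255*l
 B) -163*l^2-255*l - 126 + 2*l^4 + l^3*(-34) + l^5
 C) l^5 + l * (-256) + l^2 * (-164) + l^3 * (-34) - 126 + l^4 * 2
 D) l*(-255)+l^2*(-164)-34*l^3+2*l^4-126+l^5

Expanding (3 + l) * (3 + l) * (1 + l) * (2 + l) * (-7 + l):
= l*(-255)+l^2*(-164)-34*l^3+2*l^4-126+l^5
D) l*(-255)+l^2*(-164)-34*l^3+2*l^4-126+l^5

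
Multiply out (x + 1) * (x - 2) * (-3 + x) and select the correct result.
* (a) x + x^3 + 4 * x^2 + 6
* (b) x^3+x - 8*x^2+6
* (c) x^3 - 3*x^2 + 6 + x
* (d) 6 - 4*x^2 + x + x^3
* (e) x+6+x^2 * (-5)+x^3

Expanding (x + 1) * (x - 2) * (-3 + x):
= 6 - 4*x^2 + x + x^3
d) 6 - 4*x^2 + x + x^3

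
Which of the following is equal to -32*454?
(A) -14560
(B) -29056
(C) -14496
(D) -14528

-32 * 454 = -14528
D) -14528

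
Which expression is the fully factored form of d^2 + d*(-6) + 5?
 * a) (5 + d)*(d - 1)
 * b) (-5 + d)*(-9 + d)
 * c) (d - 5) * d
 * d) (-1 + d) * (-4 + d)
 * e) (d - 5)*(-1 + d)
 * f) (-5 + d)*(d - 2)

We need to factor d^2 + d*(-6) + 5.
The factored form is (d - 5)*(-1 + d).
e) (d - 5)*(-1 + d)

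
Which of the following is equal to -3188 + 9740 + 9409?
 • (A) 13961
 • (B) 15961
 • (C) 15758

First: -3188 + 9740 = 6552
Then: 6552 + 9409 = 15961
B) 15961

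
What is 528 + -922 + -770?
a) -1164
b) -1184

First: 528 + -922 = -394
Then: -394 + -770 = -1164
a) -1164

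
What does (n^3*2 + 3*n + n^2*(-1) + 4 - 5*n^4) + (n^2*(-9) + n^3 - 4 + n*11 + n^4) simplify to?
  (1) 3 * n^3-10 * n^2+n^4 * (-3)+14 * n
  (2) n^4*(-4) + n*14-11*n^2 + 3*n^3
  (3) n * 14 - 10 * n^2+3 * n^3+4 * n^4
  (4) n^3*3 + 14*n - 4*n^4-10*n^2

Adding the polynomials and combining like terms:
(n^3*2 + 3*n + n^2*(-1) + 4 - 5*n^4) + (n^2*(-9) + n^3 - 4 + n*11 + n^4)
= n^3*3 + 14*n - 4*n^4-10*n^2
4) n^3*3 + 14*n - 4*n^4-10*n^2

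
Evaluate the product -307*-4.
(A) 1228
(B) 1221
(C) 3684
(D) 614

-307 * -4 = 1228
A) 1228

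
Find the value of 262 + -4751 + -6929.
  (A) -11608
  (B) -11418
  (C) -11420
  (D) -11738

First: 262 + -4751 = -4489
Then: -4489 + -6929 = -11418
B) -11418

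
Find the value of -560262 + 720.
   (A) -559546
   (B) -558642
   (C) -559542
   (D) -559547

-560262 + 720 = -559542
C) -559542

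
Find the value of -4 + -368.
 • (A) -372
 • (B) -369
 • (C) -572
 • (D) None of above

-4 + -368 = -372
A) -372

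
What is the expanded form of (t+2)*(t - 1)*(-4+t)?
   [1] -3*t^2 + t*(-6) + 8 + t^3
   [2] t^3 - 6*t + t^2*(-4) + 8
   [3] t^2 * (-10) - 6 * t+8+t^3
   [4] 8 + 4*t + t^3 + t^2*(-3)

Expanding (t+2)*(t - 1)*(-4+t):
= -3*t^2 + t*(-6) + 8 + t^3
1) -3*t^2 + t*(-6) + 8 + t^3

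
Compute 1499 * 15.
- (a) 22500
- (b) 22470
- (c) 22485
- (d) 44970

1499 * 15 = 22485
c) 22485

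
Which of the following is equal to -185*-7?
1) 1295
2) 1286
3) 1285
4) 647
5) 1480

-185 * -7 = 1295
1) 1295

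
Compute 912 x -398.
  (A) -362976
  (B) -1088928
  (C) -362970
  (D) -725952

912 * -398 = -362976
A) -362976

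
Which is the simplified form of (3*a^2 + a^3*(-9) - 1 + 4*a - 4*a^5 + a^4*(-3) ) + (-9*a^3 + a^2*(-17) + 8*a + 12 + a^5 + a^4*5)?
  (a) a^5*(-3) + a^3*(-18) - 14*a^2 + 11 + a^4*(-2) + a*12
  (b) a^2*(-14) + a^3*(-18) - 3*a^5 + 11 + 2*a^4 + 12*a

Adding the polynomials and combining like terms:
(3*a^2 + a^3*(-9) - 1 + 4*a - 4*a^5 + a^4*(-3)) + (-9*a^3 + a^2*(-17) + 8*a + 12 + a^5 + a^4*5)
= a^2*(-14) + a^3*(-18) - 3*a^5 + 11 + 2*a^4 + 12*a
b) a^2*(-14) + a^3*(-18) - 3*a^5 + 11 + 2*a^4 + 12*a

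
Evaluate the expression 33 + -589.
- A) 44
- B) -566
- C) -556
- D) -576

33 + -589 = -556
C) -556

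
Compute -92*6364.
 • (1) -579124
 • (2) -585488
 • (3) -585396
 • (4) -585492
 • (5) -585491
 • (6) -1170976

-92 * 6364 = -585488
2) -585488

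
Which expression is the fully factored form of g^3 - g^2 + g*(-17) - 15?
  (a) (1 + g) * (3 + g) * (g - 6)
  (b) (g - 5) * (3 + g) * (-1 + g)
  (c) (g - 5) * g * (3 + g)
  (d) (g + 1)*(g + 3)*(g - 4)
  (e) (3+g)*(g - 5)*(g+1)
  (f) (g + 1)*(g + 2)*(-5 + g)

We need to factor g^3 - g^2 + g*(-17) - 15.
The factored form is (3+g)*(g - 5)*(g+1).
e) (3+g)*(g - 5)*(g+1)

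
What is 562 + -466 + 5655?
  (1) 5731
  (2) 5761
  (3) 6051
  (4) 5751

First: 562 + -466 = 96
Then: 96 + 5655 = 5751
4) 5751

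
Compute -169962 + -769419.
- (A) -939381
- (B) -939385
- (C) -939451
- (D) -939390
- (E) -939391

-169962 + -769419 = -939381
A) -939381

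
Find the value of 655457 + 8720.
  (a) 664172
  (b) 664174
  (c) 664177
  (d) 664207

655457 + 8720 = 664177
c) 664177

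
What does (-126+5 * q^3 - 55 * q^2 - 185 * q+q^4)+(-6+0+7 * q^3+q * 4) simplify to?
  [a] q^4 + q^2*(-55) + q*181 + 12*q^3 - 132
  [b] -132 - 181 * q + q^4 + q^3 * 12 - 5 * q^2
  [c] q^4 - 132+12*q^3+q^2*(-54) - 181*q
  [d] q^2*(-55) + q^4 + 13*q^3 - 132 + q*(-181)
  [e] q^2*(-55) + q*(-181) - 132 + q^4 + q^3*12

Adding the polynomials and combining like terms:
(-126 + 5*q^3 - 55*q^2 - 185*q + q^4) + (-6 + 0 + 7*q^3 + q*4)
= q^2*(-55) + q*(-181) - 132 + q^4 + q^3*12
e) q^2*(-55) + q*(-181) - 132 + q^4 + q^3*12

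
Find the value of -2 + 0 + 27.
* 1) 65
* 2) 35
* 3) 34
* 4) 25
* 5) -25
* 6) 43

First: -2 + 0 = -2
Then: -2 + 27 = 25
4) 25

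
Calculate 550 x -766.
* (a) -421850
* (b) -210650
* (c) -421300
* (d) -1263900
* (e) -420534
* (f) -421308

550 * -766 = -421300
c) -421300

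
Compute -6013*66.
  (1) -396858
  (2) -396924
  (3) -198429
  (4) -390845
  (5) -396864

-6013 * 66 = -396858
1) -396858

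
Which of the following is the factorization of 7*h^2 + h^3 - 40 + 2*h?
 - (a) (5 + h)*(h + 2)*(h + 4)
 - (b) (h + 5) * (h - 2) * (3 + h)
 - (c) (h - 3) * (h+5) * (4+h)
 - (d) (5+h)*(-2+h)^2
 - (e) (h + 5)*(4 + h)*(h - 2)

We need to factor 7*h^2 + h^3 - 40 + 2*h.
The factored form is (h + 5)*(4 + h)*(h - 2).
e) (h + 5)*(4 + h)*(h - 2)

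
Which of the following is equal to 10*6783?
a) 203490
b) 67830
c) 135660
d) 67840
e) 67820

10 * 6783 = 67830
b) 67830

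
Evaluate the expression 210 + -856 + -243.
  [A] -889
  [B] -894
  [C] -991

First: 210 + -856 = -646
Then: -646 + -243 = -889
A) -889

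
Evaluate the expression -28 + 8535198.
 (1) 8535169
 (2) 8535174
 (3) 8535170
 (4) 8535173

-28 + 8535198 = 8535170
3) 8535170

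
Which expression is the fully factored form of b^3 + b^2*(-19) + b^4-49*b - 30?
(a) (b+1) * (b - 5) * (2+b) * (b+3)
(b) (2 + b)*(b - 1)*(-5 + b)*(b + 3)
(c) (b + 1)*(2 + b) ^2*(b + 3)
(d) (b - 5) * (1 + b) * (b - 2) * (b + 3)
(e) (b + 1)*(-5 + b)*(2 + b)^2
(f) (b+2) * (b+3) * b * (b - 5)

We need to factor b^3 + b^2*(-19) + b^4-49*b - 30.
The factored form is (b+1) * (b - 5) * (2+b) * (b+3).
a) (b+1) * (b - 5) * (2+b) * (b+3)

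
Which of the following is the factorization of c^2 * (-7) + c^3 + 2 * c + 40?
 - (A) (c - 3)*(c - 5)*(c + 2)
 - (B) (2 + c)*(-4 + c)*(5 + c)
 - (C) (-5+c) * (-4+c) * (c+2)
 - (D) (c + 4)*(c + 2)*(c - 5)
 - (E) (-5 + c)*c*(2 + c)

We need to factor c^2 * (-7) + c^3 + 2 * c + 40.
The factored form is (-5+c) * (-4+c) * (c+2).
C) (-5+c) * (-4+c) * (c+2)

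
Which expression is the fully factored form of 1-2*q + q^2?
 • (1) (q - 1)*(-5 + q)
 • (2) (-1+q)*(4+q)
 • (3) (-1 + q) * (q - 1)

We need to factor 1-2*q + q^2.
The factored form is (-1 + q) * (q - 1).
3) (-1 + q) * (q - 1)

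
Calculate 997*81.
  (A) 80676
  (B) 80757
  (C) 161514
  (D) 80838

997 * 81 = 80757
B) 80757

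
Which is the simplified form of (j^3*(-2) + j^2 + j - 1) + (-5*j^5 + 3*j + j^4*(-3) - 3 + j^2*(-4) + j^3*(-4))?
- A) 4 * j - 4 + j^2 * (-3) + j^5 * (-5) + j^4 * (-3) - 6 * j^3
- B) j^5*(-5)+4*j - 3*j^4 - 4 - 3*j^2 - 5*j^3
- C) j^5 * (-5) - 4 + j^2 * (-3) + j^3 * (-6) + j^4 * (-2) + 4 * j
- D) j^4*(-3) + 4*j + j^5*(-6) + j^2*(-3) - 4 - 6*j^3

Adding the polynomials and combining like terms:
(j^3*(-2) + j^2 + j - 1) + (-5*j^5 + 3*j + j^4*(-3) - 3 + j^2*(-4) + j^3*(-4))
= 4 * j - 4 + j^2 * (-3) + j^5 * (-5) + j^4 * (-3) - 6 * j^3
A) 4 * j - 4 + j^2 * (-3) + j^5 * (-5) + j^4 * (-3) - 6 * j^3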